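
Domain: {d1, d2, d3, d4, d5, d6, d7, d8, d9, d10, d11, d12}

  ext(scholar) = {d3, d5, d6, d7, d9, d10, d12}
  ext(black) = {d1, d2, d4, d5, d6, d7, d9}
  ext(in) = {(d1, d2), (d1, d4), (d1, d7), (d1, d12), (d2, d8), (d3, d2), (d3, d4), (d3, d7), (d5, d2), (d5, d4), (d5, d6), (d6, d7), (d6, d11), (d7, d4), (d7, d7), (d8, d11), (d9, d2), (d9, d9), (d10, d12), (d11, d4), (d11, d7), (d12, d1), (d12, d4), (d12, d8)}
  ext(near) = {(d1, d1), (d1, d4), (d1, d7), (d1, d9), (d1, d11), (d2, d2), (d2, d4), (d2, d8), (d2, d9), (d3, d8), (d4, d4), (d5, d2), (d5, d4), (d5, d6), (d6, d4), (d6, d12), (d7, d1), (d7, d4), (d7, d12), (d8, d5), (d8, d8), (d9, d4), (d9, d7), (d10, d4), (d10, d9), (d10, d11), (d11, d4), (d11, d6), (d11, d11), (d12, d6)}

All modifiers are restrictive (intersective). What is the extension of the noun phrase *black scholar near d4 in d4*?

{d5, d7}

⟦near d4⟧ = {x : ⟨x, d4⟩ ∈ ⟦near⟧} = {d1, d2, d4, d5, d6, d7, d9, d10, d11}
⟦in d4⟧ = {x : ⟨x, d4⟩ ∈ ⟦in⟧} = {d1, d3, d5, d7, d11, d12}
⟦scholar⟧ = {d3, d5, d6, d7, d9, d10, d12}
… ∩ ⟦near d4⟧ = {d3, d5, d6, d7, d9, d10, d12} ∩ {d1, d2, d4, d5, d6, d7, d9, d10, d11} = {d5, d6, d7, d9, d10}
… ∩ ⟦in d4⟧ = {d5, d6, d7, d9, d10} ∩ {d1, d3, d5, d7, d11, d12} = {d5, d7}
… ∩ ⟦black⟧ = {d5, d7} ∩ {d1, d2, d4, d5, d6, d7, d9} = {d5, d7}
So ⟦black scholar near d4 in d4⟧ = {d5, d7}.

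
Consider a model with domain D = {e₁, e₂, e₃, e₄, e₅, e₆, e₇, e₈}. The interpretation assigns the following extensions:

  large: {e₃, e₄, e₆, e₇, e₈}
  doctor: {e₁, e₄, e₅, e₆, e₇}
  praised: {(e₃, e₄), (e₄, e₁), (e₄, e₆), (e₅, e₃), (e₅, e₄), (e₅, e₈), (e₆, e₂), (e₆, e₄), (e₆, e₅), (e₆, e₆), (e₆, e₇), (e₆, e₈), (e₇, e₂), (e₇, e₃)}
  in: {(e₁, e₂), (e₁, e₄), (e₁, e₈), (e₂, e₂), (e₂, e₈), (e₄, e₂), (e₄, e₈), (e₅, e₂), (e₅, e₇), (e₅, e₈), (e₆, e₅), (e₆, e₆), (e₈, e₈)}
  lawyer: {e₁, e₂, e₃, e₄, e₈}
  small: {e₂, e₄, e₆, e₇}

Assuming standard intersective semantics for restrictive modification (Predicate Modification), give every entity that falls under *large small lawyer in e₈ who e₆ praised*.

{e₄}

⟦in e₈⟧ = {x : ⟨x, e₈⟩ ∈ ⟦in⟧} = {e₁, e₂, e₄, e₅, e₈}
⟦who e₆ praised⟧ = {x : ⟨e₆, x⟩ ∈ ⟦praised⟧} = {e₂, e₄, e₅, e₆, e₇, e₈}
⟦lawyer⟧ = {e₁, e₂, e₃, e₄, e₈}
… ∩ ⟦in e₈⟧ = {e₁, e₂, e₃, e₄, e₈} ∩ {e₁, e₂, e₄, e₅, e₈} = {e₁, e₂, e₄, e₈}
… ∩ ⟦who e₆ praised⟧ = {e₁, e₂, e₄, e₈} ∩ {e₂, e₄, e₅, e₆, e₇, e₈} = {e₂, e₄, e₈}
… ∩ ⟦large⟧ = {e₂, e₄, e₈} ∩ {e₃, e₄, e₆, e₇, e₈} = {e₄, e₈}
… ∩ ⟦small⟧ = {e₄, e₈} ∩ {e₂, e₄, e₆, e₇} = {e₄}
So ⟦large small lawyer in e₈ who e₆ praised⟧ = {e₄}.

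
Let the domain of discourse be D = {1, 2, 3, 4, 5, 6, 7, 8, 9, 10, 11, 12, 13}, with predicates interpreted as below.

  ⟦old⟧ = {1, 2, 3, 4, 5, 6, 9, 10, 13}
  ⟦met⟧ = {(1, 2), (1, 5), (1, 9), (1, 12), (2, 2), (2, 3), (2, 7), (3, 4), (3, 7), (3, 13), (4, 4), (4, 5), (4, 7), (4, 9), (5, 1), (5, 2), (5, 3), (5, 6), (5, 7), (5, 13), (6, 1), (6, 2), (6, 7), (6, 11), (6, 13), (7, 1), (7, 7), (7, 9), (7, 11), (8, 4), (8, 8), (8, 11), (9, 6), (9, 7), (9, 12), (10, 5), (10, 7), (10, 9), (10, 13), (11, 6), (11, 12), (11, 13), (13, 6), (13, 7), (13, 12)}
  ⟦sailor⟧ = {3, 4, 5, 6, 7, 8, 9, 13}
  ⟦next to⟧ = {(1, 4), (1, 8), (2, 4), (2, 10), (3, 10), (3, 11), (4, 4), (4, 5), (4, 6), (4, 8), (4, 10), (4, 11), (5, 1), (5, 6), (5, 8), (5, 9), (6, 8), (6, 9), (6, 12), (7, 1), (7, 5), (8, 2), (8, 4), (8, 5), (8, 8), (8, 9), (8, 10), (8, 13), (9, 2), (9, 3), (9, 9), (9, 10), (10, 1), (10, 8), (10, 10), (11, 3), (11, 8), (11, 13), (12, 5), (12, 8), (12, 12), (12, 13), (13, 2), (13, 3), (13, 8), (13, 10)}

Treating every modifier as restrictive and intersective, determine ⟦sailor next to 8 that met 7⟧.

{4, 5, 6, 13}

⟦next to 8⟧ = {x : ⟨x, 8⟩ ∈ ⟦next to⟧} = {1, 4, 5, 6, 8, 10, 11, 12, 13}
⟦that met 7⟧ = {x : ⟨x, 7⟩ ∈ ⟦met⟧} = {2, 3, 4, 5, 6, 7, 9, 10, 13}
⟦sailor⟧ = {3, 4, 5, 6, 7, 8, 9, 13}
… ∩ ⟦next to 8⟧ = {3, 4, 5, 6, 7, 8, 9, 13} ∩ {1, 4, 5, 6, 8, 10, 11, 12, 13} = {4, 5, 6, 8, 13}
… ∩ ⟦that met 7⟧ = {4, 5, 6, 8, 13} ∩ {2, 3, 4, 5, 6, 7, 9, 10, 13} = {4, 5, 6, 13}
So ⟦sailor next to 8 that met 7⟧ = {4, 5, 6, 13}.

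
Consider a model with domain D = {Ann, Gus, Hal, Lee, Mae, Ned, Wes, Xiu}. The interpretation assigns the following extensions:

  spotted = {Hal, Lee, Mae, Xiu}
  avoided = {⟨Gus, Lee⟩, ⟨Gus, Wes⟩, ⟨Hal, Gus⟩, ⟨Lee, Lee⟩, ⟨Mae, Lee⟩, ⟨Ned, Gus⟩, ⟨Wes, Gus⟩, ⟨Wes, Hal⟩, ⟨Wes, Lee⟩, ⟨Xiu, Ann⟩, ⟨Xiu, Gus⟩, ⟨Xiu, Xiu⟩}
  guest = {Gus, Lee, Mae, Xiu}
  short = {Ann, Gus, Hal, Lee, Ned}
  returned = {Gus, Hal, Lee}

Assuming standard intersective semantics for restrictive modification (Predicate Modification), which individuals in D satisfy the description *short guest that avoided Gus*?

⟦that avoided Gus⟧ = {x : ⟨x, Gus⟩ ∈ ⟦avoided⟧} = {Hal, Ned, Wes, Xiu}
⟦guest⟧ = {Gus, Lee, Mae, Xiu}
… ∩ ⟦that avoided Gus⟧ = {Gus, Lee, Mae, Xiu} ∩ {Hal, Ned, Wes, Xiu} = {Xiu}
… ∩ ⟦short⟧ = {Xiu} ∩ {Ann, Gus, Hal, Lee, Ned} = ∅
So ⟦short guest that avoided Gus⟧ = {}.

{}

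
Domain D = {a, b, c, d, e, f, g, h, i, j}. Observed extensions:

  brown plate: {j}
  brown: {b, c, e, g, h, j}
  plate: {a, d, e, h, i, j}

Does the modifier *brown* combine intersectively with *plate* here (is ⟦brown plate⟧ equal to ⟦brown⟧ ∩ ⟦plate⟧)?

⟦brown⟧ ∩ ⟦plate⟧ = {b, c, e, g, h, j} ∩ {a, d, e, h, i, j} = {e, h, j}
Observed ⟦brown plate⟧ = {j}.
These differ, so the modifier is not intersective in this model.

no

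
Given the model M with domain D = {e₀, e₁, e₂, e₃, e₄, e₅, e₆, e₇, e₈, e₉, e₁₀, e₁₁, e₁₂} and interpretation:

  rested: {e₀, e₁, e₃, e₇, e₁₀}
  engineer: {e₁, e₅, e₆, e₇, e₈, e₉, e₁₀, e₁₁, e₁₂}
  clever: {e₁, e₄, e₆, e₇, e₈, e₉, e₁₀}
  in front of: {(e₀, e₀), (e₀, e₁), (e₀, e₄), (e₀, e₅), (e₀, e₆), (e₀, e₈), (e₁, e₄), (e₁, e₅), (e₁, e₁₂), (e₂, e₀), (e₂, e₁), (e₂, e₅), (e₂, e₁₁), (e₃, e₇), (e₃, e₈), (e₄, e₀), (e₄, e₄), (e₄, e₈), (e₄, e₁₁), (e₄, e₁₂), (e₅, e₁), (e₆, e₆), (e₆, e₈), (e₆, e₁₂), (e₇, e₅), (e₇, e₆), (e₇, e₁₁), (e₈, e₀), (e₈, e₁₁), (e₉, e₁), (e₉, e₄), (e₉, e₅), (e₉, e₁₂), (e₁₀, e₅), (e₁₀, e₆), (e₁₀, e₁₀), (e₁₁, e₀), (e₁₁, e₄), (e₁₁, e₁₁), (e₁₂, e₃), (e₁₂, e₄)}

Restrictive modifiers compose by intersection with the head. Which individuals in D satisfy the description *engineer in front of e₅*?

{e₁, e₇, e₉, e₁₀}

⟦in front of e₅⟧ = {x : ⟨x, e₅⟩ ∈ ⟦in front of⟧} = {e₀, e₁, e₂, e₇, e₉, e₁₀}
⟦engineer⟧ = {e₁, e₅, e₆, e₇, e₈, e₉, e₁₀, e₁₁, e₁₂}
… ∩ ⟦in front of e₅⟧ = {e₁, e₅, e₆, e₇, e₈, e₉, e₁₀, e₁₁, e₁₂} ∩ {e₀, e₁, e₂, e₇, e₉, e₁₀} = {e₁, e₇, e₉, e₁₀}
So ⟦engineer in front of e₅⟧ = {e₁, e₇, e₉, e₁₀}.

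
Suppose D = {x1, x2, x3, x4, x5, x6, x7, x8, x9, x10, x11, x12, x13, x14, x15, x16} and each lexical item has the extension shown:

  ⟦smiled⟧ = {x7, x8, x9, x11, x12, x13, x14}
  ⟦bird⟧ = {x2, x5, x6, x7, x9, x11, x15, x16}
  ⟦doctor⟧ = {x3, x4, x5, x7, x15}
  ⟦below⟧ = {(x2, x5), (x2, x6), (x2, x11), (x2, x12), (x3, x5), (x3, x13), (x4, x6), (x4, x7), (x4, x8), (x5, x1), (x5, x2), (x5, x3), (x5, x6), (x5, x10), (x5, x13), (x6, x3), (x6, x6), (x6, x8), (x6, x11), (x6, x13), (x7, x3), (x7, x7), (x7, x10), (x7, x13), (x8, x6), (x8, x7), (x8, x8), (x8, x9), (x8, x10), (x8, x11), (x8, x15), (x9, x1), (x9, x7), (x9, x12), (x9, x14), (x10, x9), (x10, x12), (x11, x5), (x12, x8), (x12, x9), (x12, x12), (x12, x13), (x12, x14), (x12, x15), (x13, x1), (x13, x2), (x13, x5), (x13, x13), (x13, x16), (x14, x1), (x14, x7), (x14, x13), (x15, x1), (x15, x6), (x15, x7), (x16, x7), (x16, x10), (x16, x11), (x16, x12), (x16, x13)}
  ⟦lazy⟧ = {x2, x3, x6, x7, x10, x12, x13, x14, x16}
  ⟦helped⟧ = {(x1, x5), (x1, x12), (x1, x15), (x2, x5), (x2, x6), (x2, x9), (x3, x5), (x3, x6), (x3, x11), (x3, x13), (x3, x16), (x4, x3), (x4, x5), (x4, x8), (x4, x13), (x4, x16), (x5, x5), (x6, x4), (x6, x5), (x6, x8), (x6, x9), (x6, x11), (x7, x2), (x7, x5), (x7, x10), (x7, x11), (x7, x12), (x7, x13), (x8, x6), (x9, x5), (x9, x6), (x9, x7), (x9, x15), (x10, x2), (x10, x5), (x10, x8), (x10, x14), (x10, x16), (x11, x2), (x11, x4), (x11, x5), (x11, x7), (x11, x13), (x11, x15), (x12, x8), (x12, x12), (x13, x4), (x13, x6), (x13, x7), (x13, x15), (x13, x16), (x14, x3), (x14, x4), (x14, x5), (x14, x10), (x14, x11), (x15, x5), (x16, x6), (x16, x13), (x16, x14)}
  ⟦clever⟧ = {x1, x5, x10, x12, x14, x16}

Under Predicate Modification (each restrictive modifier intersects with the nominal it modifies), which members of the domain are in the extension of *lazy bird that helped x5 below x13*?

⟦that helped x5⟧ = {x : ⟨x, x5⟩ ∈ ⟦helped⟧} = {x1, x2, x3, x4, x5, x6, x7, x9, x10, x11, x14, x15}
⟦below x13⟧ = {x : ⟨x, x13⟩ ∈ ⟦below⟧} = {x3, x5, x6, x7, x12, x13, x14, x16}
⟦bird⟧ = {x2, x5, x6, x7, x9, x11, x15, x16}
… ∩ ⟦that helped x5⟧ = {x2, x5, x6, x7, x9, x11, x15, x16} ∩ {x1, x2, x3, x4, x5, x6, x7, x9, x10, x11, x14, x15} = {x2, x5, x6, x7, x9, x11, x15}
… ∩ ⟦below x13⟧ = {x2, x5, x6, x7, x9, x11, x15} ∩ {x3, x5, x6, x7, x12, x13, x14, x16} = {x5, x6, x7}
… ∩ ⟦lazy⟧ = {x5, x6, x7} ∩ {x2, x3, x6, x7, x10, x12, x13, x14, x16} = {x6, x7}
So ⟦lazy bird that helped x5 below x13⟧ = {x6, x7}.

{x6, x7}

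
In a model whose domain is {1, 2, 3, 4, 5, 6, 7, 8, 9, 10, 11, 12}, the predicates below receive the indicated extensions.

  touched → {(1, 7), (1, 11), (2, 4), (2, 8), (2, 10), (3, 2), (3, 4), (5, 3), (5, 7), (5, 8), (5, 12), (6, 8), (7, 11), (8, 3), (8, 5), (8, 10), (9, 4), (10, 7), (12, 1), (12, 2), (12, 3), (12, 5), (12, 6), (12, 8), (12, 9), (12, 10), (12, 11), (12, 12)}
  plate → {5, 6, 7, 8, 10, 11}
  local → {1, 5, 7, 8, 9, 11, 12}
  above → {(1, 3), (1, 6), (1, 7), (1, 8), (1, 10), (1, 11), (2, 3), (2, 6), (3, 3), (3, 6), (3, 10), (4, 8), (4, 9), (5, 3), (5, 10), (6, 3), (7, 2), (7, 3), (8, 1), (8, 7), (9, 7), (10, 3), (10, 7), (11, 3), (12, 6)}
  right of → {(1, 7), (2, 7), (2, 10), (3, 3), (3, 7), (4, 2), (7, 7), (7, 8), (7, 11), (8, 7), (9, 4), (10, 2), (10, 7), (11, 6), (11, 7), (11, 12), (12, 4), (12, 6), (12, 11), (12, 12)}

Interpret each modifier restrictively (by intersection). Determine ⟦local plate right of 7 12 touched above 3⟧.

{11}

⟦right of 7⟧ = {x : ⟨x, 7⟩ ∈ ⟦right of⟧} = {1, 2, 3, 7, 8, 10, 11}
⟦12 touched⟧ = {x : ⟨12, x⟩ ∈ ⟦touched⟧} = {1, 2, 3, 5, 6, 8, 9, 10, 11, 12}
⟦above 3⟧ = {x : ⟨x, 3⟩ ∈ ⟦above⟧} = {1, 2, 3, 5, 6, 7, 10, 11}
⟦plate⟧ = {5, 6, 7, 8, 10, 11}
… ∩ ⟦right of 7⟧ = {5, 6, 7, 8, 10, 11} ∩ {1, 2, 3, 7, 8, 10, 11} = {7, 8, 10, 11}
… ∩ ⟦12 touched⟧ = {7, 8, 10, 11} ∩ {1, 2, 3, 5, 6, 8, 9, 10, 11, 12} = {8, 10, 11}
… ∩ ⟦above 3⟧ = {8, 10, 11} ∩ {1, 2, 3, 5, 6, 7, 10, 11} = {10, 11}
… ∩ ⟦local⟧ = {10, 11} ∩ {1, 5, 7, 8, 9, 11, 12} = {11}
So ⟦local plate right of 7 12 touched above 3⟧ = {11}.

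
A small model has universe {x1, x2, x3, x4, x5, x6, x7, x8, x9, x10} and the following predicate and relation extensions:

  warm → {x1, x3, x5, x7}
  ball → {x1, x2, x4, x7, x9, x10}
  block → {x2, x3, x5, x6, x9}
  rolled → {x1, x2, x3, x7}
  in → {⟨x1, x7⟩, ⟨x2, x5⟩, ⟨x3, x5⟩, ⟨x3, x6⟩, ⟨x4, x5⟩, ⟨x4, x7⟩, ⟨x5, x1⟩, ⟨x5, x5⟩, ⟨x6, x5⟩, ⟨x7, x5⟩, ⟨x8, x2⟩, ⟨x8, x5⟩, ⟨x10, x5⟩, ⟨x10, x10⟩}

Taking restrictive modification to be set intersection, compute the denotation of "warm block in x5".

{x3, x5}

⟦in x5⟧ = {x : ⟨x, x5⟩ ∈ ⟦in⟧} = {x2, x3, x4, x5, x6, x7, x8, x10}
⟦block⟧ = {x2, x3, x5, x6, x9}
… ∩ ⟦in x5⟧ = {x2, x3, x5, x6, x9} ∩ {x2, x3, x4, x5, x6, x7, x8, x10} = {x2, x3, x5, x6}
… ∩ ⟦warm⟧ = {x2, x3, x5, x6} ∩ {x1, x3, x5, x7} = {x3, x5}
So ⟦warm block in x5⟧ = {x3, x5}.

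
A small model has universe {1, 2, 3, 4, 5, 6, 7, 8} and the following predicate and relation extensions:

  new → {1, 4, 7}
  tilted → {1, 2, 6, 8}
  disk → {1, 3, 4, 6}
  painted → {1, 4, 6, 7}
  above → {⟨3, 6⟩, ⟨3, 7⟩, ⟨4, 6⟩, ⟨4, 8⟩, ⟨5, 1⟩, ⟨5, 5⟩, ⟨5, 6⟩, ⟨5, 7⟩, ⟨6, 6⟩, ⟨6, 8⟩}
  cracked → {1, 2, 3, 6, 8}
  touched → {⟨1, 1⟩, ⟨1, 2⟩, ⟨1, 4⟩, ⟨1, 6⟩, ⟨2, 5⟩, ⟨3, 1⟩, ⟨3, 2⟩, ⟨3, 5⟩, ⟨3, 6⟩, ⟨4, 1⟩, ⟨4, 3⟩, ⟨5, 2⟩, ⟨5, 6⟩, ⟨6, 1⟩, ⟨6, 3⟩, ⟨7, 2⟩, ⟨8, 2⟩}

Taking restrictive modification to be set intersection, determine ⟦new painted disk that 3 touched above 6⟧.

⟦that 3 touched⟧ = {x : ⟨3, x⟩ ∈ ⟦touched⟧} = {1, 2, 5, 6}
⟦above 6⟧ = {x : ⟨x, 6⟩ ∈ ⟦above⟧} = {3, 4, 5, 6}
⟦disk⟧ = {1, 3, 4, 6}
… ∩ ⟦that 3 touched⟧ = {1, 3, 4, 6} ∩ {1, 2, 5, 6} = {1, 6}
… ∩ ⟦above 6⟧ = {1, 6} ∩ {3, 4, 5, 6} = {6}
… ∩ ⟦new⟧ = {6} ∩ {1, 4, 7} = ∅
… ∩ ⟦painted⟧ = ∅ ∩ {1, 4, 6, 7} = ∅
So ⟦new painted disk that 3 touched above 6⟧ = { }.

{ }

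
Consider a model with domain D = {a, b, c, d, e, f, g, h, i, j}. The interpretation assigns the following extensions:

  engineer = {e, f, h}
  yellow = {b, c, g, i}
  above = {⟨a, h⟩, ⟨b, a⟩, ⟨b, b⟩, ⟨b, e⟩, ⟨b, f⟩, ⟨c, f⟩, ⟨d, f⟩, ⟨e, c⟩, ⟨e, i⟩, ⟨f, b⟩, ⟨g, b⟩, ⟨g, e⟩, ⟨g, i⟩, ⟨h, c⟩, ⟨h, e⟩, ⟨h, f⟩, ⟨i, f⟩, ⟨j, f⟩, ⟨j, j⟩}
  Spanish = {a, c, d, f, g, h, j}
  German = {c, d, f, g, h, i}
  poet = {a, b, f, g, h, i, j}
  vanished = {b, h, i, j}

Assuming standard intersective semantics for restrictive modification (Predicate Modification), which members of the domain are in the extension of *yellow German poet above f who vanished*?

{i}

⟦above f⟧ = {x : ⟨x, f⟩ ∈ ⟦above⟧} = {b, c, d, h, i, j}
⟦who vanished⟧ = ⟦vanished⟧ = {b, h, i, j}
⟦poet⟧ = {a, b, f, g, h, i, j}
… ∩ ⟦above f⟧ = {a, b, f, g, h, i, j} ∩ {b, c, d, h, i, j} = {b, h, i, j}
… ∩ ⟦who vanished⟧ = {b, h, i, j} ∩ {b, h, i, j} = {b, h, i, j}
… ∩ ⟦yellow⟧ = {b, h, i, j} ∩ {b, c, g, i} = {b, i}
… ∩ ⟦German⟧ = {b, i} ∩ {c, d, f, g, h, i} = {i}
So ⟦yellow German poet above f who vanished⟧ = {i}.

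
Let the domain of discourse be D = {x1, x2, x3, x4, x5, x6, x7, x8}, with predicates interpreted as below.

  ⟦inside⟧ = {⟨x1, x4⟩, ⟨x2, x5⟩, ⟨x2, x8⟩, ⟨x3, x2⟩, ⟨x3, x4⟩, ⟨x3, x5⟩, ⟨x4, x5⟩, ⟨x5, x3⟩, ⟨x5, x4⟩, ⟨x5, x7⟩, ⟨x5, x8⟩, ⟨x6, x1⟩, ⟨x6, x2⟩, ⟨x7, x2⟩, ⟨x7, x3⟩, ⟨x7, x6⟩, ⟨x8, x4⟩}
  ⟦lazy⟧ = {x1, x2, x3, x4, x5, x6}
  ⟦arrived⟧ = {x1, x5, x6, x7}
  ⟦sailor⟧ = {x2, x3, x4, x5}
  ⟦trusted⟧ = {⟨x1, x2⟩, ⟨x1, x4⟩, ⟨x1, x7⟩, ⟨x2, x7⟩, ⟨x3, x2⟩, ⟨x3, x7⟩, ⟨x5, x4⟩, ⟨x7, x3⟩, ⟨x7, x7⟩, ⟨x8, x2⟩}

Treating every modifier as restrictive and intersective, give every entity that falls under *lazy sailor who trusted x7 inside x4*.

⟦who trusted x7⟧ = {x : ⟨x, x7⟩ ∈ ⟦trusted⟧} = {x1, x2, x3, x7}
⟦inside x4⟧ = {x : ⟨x, x4⟩ ∈ ⟦inside⟧} = {x1, x3, x5, x8}
⟦sailor⟧ = {x2, x3, x4, x5}
… ∩ ⟦who trusted x7⟧ = {x2, x3, x4, x5} ∩ {x1, x2, x3, x7} = {x2, x3}
… ∩ ⟦inside x4⟧ = {x2, x3} ∩ {x1, x3, x5, x8} = {x3}
… ∩ ⟦lazy⟧ = {x3} ∩ {x1, x2, x3, x4, x5, x6} = {x3}
So ⟦lazy sailor who trusted x7 inside x4⟧ = {x3}.

{x3}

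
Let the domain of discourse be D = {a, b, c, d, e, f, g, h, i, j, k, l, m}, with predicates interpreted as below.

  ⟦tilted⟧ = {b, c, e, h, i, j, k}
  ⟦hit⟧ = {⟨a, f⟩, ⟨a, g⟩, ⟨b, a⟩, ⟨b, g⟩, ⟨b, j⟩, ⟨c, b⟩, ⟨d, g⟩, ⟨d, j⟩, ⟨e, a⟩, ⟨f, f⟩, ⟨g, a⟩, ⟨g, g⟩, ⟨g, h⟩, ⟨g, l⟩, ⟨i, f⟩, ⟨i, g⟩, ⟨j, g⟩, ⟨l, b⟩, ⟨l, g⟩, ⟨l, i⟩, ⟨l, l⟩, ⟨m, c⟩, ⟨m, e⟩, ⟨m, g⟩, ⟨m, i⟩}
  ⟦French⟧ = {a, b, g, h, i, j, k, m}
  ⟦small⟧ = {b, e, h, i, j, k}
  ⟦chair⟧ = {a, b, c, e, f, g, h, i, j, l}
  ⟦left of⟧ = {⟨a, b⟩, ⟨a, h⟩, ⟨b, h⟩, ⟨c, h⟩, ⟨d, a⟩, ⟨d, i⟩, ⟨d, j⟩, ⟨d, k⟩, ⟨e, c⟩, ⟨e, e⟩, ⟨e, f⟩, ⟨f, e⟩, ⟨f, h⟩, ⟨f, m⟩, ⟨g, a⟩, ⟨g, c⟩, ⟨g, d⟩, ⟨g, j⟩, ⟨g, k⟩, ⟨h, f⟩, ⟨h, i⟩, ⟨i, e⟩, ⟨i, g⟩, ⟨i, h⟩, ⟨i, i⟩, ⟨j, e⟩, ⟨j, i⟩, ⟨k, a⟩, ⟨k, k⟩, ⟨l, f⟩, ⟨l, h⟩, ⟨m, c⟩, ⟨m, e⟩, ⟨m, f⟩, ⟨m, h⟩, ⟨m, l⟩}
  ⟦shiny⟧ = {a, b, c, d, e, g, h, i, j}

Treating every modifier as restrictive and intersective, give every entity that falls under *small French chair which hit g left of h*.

{b, i}

⟦which hit g⟧ = {x : ⟨x, g⟩ ∈ ⟦hit⟧} = {a, b, d, g, i, j, l, m}
⟦left of h⟧ = {x : ⟨x, h⟩ ∈ ⟦left of⟧} = {a, b, c, f, i, l, m}
⟦chair⟧ = {a, b, c, e, f, g, h, i, j, l}
… ∩ ⟦which hit g⟧ = {a, b, c, e, f, g, h, i, j, l} ∩ {a, b, d, g, i, j, l, m} = {a, b, g, i, j, l}
… ∩ ⟦left of h⟧ = {a, b, g, i, j, l} ∩ {a, b, c, f, i, l, m} = {a, b, i, l}
… ∩ ⟦small⟧ = {a, b, i, l} ∩ {b, e, h, i, j, k} = {b, i}
… ∩ ⟦French⟧ = {b, i} ∩ {a, b, g, h, i, j, k, m} = {b, i}
So ⟦small French chair which hit g left of h⟧ = {b, i}.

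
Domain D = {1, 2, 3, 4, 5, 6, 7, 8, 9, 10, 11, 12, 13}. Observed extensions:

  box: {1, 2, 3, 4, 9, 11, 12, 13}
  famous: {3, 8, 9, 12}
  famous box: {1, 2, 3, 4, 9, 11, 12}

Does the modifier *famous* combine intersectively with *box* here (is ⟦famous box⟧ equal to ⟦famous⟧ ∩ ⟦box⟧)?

no

⟦famous⟧ ∩ ⟦box⟧ = {3, 8, 9, 12} ∩ {1, 2, 3, 4, 9, 11, 12, 13} = {3, 9, 12}
Observed ⟦famous box⟧ = {1, 2, 3, 4, 9, 11, 12}.
These differ, so the modifier is not intersective in this model.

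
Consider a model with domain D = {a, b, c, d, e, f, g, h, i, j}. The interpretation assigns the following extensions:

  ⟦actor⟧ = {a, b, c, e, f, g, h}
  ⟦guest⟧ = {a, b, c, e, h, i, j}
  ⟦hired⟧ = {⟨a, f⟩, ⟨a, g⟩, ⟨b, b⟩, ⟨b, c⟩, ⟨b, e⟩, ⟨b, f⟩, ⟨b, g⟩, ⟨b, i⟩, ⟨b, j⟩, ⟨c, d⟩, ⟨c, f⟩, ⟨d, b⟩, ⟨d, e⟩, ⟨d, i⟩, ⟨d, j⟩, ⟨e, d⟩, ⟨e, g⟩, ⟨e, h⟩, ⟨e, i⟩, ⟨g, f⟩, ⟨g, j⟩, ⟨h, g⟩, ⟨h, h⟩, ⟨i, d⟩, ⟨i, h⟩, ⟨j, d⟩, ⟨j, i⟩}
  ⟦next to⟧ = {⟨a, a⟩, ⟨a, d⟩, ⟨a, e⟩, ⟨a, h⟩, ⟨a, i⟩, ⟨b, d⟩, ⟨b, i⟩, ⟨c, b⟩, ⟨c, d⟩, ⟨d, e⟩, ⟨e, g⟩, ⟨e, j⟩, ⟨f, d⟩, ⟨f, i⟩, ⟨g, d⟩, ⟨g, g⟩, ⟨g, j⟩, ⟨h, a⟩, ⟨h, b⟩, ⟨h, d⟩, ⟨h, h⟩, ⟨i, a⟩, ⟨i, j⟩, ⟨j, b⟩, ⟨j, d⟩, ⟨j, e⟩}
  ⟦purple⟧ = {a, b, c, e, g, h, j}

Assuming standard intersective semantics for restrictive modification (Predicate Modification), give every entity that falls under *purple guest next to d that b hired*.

⟦next to d⟧ = {x : ⟨x, d⟩ ∈ ⟦next to⟧} = {a, b, c, f, g, h, j}
⟦that b hired⟧ = {x : ⟨b, x⟩ ∈ ⟦hired⟧} = {b, c, e, f, g, i, j}
⟦guest⟧ = {a, b, c, e, h, i, j}
… ∩ ⟦next to d⟧ = {a, b, c, e, h, i, j} ∩ {a, b, c, f, g, h, j} = {a, b, c, h, j}
… ∩ ⟦that b hired⟧ = {a, b, c, h, j} ∩ {b, c, e, f, g, i, j} = {b, c, j}
… ∩ ⟦purple⟧ = {b, c, j} ∩ {a, b, c, e, g, h, j} = {b, c, j}
So ⟦purple guest next to d that b hired⟧ = {b, c, j}.

{b, c, j}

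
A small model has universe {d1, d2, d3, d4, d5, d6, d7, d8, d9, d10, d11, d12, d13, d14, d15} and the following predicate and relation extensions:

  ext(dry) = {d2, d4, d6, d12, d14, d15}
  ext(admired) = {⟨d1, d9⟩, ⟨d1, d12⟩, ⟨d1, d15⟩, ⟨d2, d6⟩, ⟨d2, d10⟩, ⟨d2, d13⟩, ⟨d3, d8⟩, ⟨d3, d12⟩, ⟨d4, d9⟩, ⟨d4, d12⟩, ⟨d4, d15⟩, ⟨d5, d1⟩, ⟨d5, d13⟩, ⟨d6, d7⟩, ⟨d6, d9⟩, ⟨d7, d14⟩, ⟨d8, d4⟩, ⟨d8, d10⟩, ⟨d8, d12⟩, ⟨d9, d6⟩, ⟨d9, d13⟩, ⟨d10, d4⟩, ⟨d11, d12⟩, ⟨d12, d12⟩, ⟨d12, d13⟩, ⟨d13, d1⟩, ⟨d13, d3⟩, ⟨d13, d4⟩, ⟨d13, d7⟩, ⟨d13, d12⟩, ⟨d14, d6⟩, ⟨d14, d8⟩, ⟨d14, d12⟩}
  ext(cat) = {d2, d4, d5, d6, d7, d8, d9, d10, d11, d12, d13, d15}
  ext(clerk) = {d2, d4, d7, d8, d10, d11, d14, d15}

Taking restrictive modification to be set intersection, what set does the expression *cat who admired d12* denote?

{d4, d8, d11, d12, d13}

⟦who admired d12⟧ = {x : ⟨x, d12⟩ ∈ ⟦admired⟧} = {d1, d3, d4, d8, d11, d12, d13, d14}
⟦cat⟧ = {d2, d4, d5, d6, d7, d8, d9, d10, d11, d12, d13, d15}
… ∩ ⟦who admired d12⟧ = {d2, d4, d5, d6, d7, d8, d9, d10, d11, d12, d13, d15} ∩ {d1, d3, d4, d8, d11, d12, d13, d14} = {d4, d8, d11, d12, d13}
So ⟦cat who admired d12⟧ = {d4, d8, d11, d12, d13}.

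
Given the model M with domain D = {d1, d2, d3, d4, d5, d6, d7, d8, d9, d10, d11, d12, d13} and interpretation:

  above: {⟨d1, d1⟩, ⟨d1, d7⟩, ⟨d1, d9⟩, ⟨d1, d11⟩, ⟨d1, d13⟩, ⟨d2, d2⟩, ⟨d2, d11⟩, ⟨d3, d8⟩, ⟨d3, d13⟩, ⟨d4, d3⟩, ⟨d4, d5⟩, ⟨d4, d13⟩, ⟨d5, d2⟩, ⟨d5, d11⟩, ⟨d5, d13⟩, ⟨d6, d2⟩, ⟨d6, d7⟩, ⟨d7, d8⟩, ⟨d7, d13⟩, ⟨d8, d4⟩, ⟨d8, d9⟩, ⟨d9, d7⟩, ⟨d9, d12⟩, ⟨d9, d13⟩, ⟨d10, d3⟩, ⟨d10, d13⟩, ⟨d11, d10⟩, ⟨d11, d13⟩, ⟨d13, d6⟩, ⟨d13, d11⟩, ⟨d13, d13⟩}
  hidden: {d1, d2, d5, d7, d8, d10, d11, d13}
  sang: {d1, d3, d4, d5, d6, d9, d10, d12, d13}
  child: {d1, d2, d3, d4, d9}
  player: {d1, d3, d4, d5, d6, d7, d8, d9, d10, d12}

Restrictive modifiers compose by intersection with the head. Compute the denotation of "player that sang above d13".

{d1, d3, d4, d5, d9, d10}

⟦that sang⟧ = ⟦sang⟧ = {d1, d3, d4, d5, d6, d9, d10, d12, d13}
⟦above d13⟧ = {x : ⟨x, d13⟩ ∈ ⟦above⟧} = {d1, d3, d4, d5, d7, d9, d10, d11, d13}
⟦player⟧ = {d1, d3, d4, d5, d6, d7, d8, d9, d10, d12}
… ∩ ⟦that sang⟧ = {d1, d3, d4, d5, d6, d7, d8, d9, d10, d12} ∩ {d1, d3, d4, d5, d6, d9, d10, d12, d13} = {d1, d3, d4, d5, d6, d9, d10, d12}
… ∩ ⟦above d13⟧ = {d1, d3, d4, d5, d6, d9, d10, d12} ∩ {d1, d3, d4, d5, d7, d9, d10, d11, d13} = {d1, d3, d4, d5, d9, d10}
So ⟦player that sang above d13⟧ = {d1, d3, d4, d5, d9, d10}.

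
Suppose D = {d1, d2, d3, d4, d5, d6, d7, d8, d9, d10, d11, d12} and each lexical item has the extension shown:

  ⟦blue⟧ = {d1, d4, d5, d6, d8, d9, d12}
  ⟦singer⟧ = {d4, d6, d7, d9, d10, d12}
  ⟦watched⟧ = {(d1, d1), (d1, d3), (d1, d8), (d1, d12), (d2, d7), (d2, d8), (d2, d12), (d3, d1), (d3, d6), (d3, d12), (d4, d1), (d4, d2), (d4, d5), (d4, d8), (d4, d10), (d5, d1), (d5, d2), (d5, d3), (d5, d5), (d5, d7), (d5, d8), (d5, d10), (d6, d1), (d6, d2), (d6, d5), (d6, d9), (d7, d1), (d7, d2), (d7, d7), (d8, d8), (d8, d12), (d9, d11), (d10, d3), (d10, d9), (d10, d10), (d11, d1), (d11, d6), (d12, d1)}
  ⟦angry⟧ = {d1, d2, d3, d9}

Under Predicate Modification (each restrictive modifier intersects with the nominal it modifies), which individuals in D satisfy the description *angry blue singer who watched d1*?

{}

⟦who watched d1⟧ = {x : ⟨x, d1⟩ ∈ ⟦watched⟧} = {d1, d3, d4, d5, d6, d7, d11, d12}
⟦singer⟧ = {d4, d6, d7, d9, d10, d12}
… ∩ ⟦who watched d1⟧ = {d4, d6, d7, d9, d10, d12} ∩ {d1, d3, d4, d5, d6, d7, d11, d12} = {d4, d6, d7, d12}
… ∩ ⟦angry⟧ = {d4, d6, d7, d12} ∩ {d1, d2, d3, d9} = ∅
… ∩ ⟦blue⟧ = ∅ ∩ {d1, d4, d5, d6, d8, d9, d12} = ∅
So ⟦angry blue singer who watched d1⟧ = {}.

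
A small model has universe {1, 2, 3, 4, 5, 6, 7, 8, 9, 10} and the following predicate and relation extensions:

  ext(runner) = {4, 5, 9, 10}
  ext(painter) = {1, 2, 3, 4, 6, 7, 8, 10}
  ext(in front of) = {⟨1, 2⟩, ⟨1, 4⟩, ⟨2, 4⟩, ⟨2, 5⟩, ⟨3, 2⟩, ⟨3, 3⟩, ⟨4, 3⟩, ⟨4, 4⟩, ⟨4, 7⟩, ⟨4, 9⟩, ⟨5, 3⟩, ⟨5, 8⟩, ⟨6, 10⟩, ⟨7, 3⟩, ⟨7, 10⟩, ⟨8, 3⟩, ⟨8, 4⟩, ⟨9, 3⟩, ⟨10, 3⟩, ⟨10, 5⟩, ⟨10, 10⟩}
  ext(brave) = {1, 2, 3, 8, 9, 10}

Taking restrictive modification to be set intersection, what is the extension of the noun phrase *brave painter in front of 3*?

⟦in front of 3⟧ = {x : ⟨x, 3⟩ ∈ ⟦in front of⟧} = {3, 4, 5, 7, 8, 9, 10}
⟦painter⟧ = {1, 2, 3, 4, 6, 7, 8, 10}
… ∩ ⟦in front of 3⟧ = {1, 2, 3, 4, 6, 7, 8, 10} ∩ {3, 4, 5, 7, 8, 9, 10} = {3, 4, 7, 8, 10}
… ∩ ⟦brave⟧ = {3, 4, 7, 8, 10} ∩ {1, 2, 3, 8, 9, 10} = {3, 8, 10}
So ⟦brave painter in front of 3⟧ = {3, 8, 10}.

{3, 8, 10}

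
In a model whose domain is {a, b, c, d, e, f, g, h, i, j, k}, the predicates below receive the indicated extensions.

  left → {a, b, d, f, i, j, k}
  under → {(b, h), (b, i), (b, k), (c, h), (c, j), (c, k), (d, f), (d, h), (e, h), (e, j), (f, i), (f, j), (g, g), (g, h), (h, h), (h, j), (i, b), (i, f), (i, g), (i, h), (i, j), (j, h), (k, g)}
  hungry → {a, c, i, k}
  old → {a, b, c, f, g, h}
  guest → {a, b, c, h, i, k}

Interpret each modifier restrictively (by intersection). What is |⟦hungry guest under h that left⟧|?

1

⟦under h⟧ = {x : ⟨x, h⟩ ∈ ⟦under⟧} = {b, c, d, e, g, h, i, j}
⟦that left⟧ = ⟦left⟧ = {a, b, d, f, i, j, k}
⟦guest⟧ = {a, b, c, h, i, k}
… ∩ ⟦under h⟧ = {a, b, c, h, i, k} ∩ {b, c, d, e, g, h, i, j} = {b, c, h, i}
… ∩ ⟦that left⟧ = {b, c, h, i} ∩ {a, b, d, f, i, j, k} = {b, i}
… ∩ ⟦hungry⟧ = {b, i} ∩ {a, c, i, k} = {i}
⟦hungry guest under h that left⟧ = {i}, so the cardinality is 1.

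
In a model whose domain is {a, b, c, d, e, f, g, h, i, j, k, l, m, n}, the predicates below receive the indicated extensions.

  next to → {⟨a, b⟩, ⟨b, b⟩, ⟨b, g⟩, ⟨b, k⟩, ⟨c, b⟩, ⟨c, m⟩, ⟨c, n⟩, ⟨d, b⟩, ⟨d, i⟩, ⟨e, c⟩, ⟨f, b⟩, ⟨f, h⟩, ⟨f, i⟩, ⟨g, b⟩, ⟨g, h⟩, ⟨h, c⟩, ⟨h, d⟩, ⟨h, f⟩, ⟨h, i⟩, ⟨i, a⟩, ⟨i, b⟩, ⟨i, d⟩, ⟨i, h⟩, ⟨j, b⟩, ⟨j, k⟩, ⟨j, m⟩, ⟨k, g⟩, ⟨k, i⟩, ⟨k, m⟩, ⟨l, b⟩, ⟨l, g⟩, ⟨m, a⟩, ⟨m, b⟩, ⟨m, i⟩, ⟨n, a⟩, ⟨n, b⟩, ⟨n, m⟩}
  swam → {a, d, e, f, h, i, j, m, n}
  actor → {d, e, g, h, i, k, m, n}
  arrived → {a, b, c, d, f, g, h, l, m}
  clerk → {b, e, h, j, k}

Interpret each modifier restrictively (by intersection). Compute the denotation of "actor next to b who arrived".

⟦next to b⟧ = {x : ⟨x, b⟩ ∈ ⟦next to⟧} = {a, b, c, d, f, g, i, j, l, m, n}
⟦who arrived⟧ = ⟦arrived⟧ = {a, b, c, d, f, g, h, l, m}
⟦actor⟧ = {d, e, g, h, i, k, m, n}
… ∩ ⟦next to b⟧ = {d, e, g, h, i, k, m, n} ∩ {a, b, c, d, f, g, i, j, l, m, n} = {d, g, i, m, n}
… ∩ ⟦who arrived⟧ = {d, g, i, m, n} ∩ {a, b, c, d, f, g, h, l, m} = {d, g, m}
So ⟦actor next to b who arrived⟧ = {d, g, m}.

{d, g, m}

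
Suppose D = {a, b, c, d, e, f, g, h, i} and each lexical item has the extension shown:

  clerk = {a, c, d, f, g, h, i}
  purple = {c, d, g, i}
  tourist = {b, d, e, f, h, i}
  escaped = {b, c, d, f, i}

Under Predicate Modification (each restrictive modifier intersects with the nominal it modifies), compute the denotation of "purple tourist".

{d, i}

⟦tourist⟧ = {b, d, e, f, h, i}
… ∩ ⟦purple⟧ = {b, d, e, f, h, i} ∩ {c, d, g, i} = {d, i}
So ⟦purple tourist⟧ = {d, i}.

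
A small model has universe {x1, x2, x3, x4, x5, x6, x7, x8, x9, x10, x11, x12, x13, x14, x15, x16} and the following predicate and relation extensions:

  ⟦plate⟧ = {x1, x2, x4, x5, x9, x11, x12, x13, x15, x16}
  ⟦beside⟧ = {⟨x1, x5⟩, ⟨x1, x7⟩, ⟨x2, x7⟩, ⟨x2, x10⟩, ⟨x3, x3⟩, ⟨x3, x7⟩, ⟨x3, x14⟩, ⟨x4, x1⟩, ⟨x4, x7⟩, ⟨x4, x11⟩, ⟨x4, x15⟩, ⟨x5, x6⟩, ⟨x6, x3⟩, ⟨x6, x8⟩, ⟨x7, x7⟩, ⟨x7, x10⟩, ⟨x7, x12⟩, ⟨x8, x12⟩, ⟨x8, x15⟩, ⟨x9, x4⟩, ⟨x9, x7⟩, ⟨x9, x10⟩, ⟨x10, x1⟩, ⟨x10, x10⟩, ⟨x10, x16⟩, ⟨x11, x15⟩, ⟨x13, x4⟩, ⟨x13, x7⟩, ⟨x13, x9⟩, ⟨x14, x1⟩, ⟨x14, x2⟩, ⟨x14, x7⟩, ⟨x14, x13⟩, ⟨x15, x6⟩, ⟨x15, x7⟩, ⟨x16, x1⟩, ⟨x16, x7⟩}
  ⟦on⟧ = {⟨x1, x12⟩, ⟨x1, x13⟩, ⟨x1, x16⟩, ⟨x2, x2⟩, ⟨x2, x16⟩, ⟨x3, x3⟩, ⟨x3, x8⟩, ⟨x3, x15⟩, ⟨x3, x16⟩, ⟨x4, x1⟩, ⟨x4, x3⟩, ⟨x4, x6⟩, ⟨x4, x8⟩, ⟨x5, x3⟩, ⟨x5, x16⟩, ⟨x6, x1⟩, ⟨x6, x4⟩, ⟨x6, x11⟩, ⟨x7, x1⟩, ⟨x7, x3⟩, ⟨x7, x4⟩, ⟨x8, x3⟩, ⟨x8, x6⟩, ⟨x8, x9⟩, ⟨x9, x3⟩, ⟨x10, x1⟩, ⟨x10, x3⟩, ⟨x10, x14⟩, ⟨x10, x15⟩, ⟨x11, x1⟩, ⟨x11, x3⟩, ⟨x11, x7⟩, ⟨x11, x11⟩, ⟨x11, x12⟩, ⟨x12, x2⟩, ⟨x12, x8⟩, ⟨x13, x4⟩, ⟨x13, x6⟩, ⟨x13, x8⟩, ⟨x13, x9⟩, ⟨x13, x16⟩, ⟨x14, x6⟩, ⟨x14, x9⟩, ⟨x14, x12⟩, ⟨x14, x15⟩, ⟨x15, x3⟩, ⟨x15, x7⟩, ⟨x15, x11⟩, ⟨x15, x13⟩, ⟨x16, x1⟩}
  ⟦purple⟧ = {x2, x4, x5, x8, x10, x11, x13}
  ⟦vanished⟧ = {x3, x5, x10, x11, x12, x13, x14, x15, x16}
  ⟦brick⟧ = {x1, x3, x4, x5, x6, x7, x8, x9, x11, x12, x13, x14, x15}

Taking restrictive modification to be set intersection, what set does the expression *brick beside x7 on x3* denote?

⟦beside x7⟧ = {x : ⟨x, x7⟩ ∈ ⟦beside⟧} = {x1, x2, x3, x4, x7, x9, x13, x14, x15, x16}
⟦on x3⟧ = {x : ⟨x, x3⟩ ∈ ⟦on⟧} = {x3, x4, x5, x7, x8, x9, x10, x11, x15}
⟦brick⟧ = {x1, x3, x4, x5, x6, x7, x8, x9, x11, x12, x13, x14, x15}
… ∩ ⟦beside x7⟧ = {x1, x3, x4, x5, x6, x7, x8, x9, x11, x12, x13, x14, x15} ∩ {x1, x2, x3, x4, x7, x9, x13, x14, x15, x16} = {x1, x3, x4, x7, x9, x13, x14, x15}
… ∩ ⟦on x3⟧ = {x1, x3, x4, x7, x9, x13, x14, x15} ∩ {x3, x4, x5, x7, x8, x9, x10, x11, x15} = {x3, x4, x7, x9, x15}
So ⟦brick beside x7 on x3⟧ = {x3, x4, x7, x9, x15}.

{x3, x4, x7, x9, x15}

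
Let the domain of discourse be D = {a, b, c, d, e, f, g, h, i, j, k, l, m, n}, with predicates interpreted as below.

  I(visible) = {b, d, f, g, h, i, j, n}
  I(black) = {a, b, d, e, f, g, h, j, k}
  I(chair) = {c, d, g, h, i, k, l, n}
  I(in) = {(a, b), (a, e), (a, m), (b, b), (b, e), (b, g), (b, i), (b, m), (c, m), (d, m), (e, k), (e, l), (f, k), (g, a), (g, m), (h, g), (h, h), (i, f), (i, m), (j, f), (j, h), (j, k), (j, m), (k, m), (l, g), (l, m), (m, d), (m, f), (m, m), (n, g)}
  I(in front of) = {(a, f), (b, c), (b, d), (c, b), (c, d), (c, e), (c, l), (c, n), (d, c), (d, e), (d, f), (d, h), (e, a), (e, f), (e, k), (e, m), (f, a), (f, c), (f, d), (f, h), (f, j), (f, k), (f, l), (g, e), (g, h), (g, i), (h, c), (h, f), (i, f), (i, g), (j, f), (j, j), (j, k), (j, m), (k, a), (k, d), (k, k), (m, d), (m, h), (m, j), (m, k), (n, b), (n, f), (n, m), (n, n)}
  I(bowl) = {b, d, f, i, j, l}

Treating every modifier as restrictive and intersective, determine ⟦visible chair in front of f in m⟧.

{d, i}

⟦in front of f⟧ = {x : ⟨x, f⟩ ∈ ⟦in front of⟧} = {a, d, e, h, i, j, n}
⟦in m⟧ = {x : ⟨x, m⟩ ∈ ⟦in⟧} = {a, b, c, d, g, i, j, k, l, m}
⟦chair⟧ = {c, d, g, h, i, k, l, n}
… ∩ ⟦in front of f⟧ = {c, d, g, h, i, k, l, n} ∩ {a, d, e, h, i, j, n} = {d, h, i, n}
… ∩ ⟦in m⟧ = {d, h, i, n} ∩ {a, b, c, d, g, i, j, k, l, m} = {d, i}
… ∩ ⟦visible⟧ = {d, i} ∩ {b, d, f, g, h, i, j, n} = {d, i}
So ⟦visible chair in front of f in m⟧ = {d, i}.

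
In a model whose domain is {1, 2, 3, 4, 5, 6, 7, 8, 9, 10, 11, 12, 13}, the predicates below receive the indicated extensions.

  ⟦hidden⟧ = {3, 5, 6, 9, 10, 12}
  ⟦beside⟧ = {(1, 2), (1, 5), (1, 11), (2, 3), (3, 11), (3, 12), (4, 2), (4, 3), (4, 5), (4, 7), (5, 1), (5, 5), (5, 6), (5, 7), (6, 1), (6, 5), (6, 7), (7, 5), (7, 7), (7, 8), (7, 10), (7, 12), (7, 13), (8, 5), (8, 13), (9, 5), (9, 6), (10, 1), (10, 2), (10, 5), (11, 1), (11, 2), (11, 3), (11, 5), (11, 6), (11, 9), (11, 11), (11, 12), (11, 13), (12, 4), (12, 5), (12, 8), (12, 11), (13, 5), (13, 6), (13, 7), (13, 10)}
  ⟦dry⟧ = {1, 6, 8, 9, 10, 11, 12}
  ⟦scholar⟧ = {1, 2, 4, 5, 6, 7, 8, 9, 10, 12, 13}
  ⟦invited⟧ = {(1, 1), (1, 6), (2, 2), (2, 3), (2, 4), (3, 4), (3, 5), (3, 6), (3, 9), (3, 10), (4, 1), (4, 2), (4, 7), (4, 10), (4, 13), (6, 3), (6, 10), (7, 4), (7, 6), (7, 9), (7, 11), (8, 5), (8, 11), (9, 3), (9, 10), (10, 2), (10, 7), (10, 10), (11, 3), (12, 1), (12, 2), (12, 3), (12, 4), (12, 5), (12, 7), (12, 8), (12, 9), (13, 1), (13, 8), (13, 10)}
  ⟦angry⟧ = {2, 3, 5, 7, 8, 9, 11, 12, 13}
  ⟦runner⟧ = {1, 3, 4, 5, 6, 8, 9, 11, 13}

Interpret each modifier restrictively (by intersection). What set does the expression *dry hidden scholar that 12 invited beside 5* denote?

{9}

⟦that 12 invited⟧ = {x : ⟨12, x⟩ ∈ ⟦invited⟧} = {1, 2, 3, 4, 5, 7, 8, 9}
⟦beside 5⟧ = {x : ⟨x, 5⟩ ∈ ⟦beside⟧} = {1, 4, 5, 6, 7, 8, 9, 10, 11, 12, 13}
⟦scholar⟧ = {1, 2, 4, 5, 6, 7, 8, 9, 10, 12, 13}
… ∩ ⟦that 12 invited⟧ = {1, 2, 4, 5, 6, 7, 8, 9, 10, 12, 13} ∩ {1, 2, 3, 4, 5, 7, 8, 9} = {1, 2, 4, 5, 7, 8, 9}
… ∩ ⟦beside 5⟧ = {1, 2, 4, 5, 7, 8, 9} ∩ {1, 4, 5, 6, 7, 8, 9, 10, 11, 12, 13} = {1, 4, 5, 7, 8, 9}
… ∩ ⟦dry⟧ = {1, 4, 5, 7, 8, 9} ∩ {1, 6, 8, 9, 10, 11, 12} = {1, 8, 9}
… ∩ ⟦hidden⟧ = {1, 8, 9} ∩ {3, 5, 6, 9, 10, 12} = {9}
So ⟦dry hidden scholar that 12 invited beside 5⟧ = {9}.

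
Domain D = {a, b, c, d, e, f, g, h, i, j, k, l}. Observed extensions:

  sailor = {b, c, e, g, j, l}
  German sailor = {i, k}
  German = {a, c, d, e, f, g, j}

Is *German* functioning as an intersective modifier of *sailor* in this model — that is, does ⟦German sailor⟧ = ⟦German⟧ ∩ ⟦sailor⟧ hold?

⟦German⟧ ∩ ⟦sailor⟧ = {a, c, d, e, f, g, j} ∩ {b, c, e, g, j, l} = {c, e, g, j}
Observed ⟦German sailor⟧ = {i, k}.
These differ, so the modifier is not intersective in this model.

no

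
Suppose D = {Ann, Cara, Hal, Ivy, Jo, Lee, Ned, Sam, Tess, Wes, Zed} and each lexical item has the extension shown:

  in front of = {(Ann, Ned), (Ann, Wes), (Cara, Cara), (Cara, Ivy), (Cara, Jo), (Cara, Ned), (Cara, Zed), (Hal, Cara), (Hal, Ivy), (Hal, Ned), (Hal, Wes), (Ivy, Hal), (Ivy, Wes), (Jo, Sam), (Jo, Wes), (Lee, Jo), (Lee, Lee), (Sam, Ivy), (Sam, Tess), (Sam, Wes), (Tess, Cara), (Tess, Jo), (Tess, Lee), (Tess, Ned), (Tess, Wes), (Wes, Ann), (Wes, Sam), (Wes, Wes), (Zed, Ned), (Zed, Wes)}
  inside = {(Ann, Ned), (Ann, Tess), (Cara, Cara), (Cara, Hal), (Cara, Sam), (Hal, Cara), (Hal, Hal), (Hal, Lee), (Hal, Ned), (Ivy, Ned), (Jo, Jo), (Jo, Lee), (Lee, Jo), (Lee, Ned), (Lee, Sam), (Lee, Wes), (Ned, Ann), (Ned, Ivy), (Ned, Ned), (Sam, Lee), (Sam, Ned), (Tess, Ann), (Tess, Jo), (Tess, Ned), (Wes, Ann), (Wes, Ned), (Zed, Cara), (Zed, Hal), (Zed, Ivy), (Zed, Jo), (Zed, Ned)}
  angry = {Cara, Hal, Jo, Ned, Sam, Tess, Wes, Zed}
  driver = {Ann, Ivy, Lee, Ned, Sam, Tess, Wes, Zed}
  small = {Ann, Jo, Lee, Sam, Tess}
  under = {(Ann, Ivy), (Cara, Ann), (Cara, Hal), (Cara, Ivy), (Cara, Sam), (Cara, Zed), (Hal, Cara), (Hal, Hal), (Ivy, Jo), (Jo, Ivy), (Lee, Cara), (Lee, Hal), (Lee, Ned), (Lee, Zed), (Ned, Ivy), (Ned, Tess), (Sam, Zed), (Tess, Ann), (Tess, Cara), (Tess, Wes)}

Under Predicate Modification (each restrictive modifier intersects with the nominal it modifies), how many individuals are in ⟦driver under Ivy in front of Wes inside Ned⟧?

⟦under Ivy⟧ = {x : ⟨x, Ivy⟩ ∈ ⟦under⟧} = {Ann, Cara, Jo, Ned}
⟦in front of Wes⟧ = {x : ⟨x, Wes⟩ ∈ ⟦in front of⟧} = {Ann, Hal, Ivy, Jo, Sam, Tess, Wes, Zed}
⟦inside Ned⟧ = {x : ⟨x, Ned⟩ ∈ ⟦inside⟧} = {Ann, Hal, Ivy, Lee, Ned, Sam, Tess, Wes, Zed}
⟦driver⟧ = {Ann, Ivy, Lee, Ned, Sam, Tess, Wes, Zed}
… ∩ ⟦under Ivy⟧ = {Ann, Ivy, Lee, Ned, Sam, Tess, Wes, Zed} ∩ {Ann, Cara, Jo, Ned} = {Ann, Ned}
… ∩ ⟦in front of Wes⟧ = {Ann, Ned} ∩ {Ann, Hal, Ivy, Jo, Sam, Tess, Wes, Zed} = {Ann}
… ∩ ⟦inside Ned⟧ = {Ann} ∩ {Ann, Hal, Ivy, Lee, Ned, Sam, Tess, Wes, Zed} = {Ann}
⟦driver under Ivy in front of Wes inside Ned⟧ = {Ann}, so the cardinality is 1.

1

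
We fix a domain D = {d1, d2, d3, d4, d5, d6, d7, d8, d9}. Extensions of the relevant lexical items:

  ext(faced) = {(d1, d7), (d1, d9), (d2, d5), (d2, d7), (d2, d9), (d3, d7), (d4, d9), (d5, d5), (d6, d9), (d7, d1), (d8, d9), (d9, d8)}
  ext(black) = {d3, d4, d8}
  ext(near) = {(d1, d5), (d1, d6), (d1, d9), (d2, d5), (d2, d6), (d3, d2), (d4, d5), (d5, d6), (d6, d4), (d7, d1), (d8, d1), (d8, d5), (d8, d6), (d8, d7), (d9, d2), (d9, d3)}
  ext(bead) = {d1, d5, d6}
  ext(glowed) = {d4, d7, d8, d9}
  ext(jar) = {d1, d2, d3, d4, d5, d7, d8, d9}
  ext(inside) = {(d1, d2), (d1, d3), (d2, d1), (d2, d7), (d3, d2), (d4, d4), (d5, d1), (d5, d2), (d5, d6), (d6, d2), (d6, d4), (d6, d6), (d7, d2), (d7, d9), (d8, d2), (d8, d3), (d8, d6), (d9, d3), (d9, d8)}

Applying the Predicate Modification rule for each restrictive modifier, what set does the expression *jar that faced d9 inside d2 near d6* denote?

⟦that faced d9⟧ = {x : ⟨x, d9⟩ ∈ ⟦faced⟧} = {d1, d2, d4, d6, d8}
⟦inside d2⟧ = {x : ⟨x, d2⟩ ∈ ⟦inside⟧} = {d1, d3, d5, d6, d7, d8}
⟦near d6⟧ = {x : ⟨x, d6⟩ ∈ ⟦near⟧} = {d1, d2, d5, d8}
⟦jar⟧ = {d1, d2, d3, d4, d5, d7, d8, d9}
… ∩ ⟦that faced d9⟧ = {d1, d2, d3, d4, d5, d7, d8, d9} ∩ {d1, d2, d4, d6, d8} = {d1, d2, d4, d8}
… ∩ ⟦inside d2⟧ = {d1, d2, d4, d8} ∩ {d1, d3, d5, d6, d7, d8} = {d1, d8}
… ∩ ⟦near d6⟧ = {d1, d8} ∩ {d1, d2, d5, d8} = {d1, d8}
So ⟦jar that faced d9 inside d2 near d6⟧ = {d1, d8}.

{d1, d8}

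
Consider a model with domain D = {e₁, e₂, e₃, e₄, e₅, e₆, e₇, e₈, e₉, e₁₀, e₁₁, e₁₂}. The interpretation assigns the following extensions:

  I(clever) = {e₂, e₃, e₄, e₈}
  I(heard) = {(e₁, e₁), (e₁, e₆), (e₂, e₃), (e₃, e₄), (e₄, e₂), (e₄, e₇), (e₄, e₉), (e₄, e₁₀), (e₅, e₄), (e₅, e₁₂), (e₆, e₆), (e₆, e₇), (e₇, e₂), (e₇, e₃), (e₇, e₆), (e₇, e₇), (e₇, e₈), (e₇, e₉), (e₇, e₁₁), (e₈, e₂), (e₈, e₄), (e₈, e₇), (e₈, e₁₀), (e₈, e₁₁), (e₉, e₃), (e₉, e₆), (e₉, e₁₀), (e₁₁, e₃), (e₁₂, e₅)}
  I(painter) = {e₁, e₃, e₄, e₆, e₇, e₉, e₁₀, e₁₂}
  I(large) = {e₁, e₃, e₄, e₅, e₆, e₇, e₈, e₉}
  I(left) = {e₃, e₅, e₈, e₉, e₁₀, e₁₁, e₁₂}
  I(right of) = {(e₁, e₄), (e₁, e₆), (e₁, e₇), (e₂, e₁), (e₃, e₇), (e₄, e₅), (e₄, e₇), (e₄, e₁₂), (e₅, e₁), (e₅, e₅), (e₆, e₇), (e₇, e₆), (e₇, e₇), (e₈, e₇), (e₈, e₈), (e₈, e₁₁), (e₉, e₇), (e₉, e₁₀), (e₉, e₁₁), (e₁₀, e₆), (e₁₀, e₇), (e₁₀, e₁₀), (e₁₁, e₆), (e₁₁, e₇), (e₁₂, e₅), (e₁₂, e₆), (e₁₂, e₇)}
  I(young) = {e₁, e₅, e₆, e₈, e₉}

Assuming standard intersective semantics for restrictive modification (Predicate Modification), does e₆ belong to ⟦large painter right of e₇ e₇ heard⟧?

yes

⟦right of e₇⟧ = {x : ⟨x, e₇⟩ ∈ ⟦right of⟧} = {e₁, e₃, e₄, e₆, e₇, e₈, e₉, e₁₀, e₁₁, e₁₂}
⟦e₇ heard⟧ = {x : ⟨e₇, x⟩ ∈ ⟦heard⟧} = {e₂, e₃, e₆, e₇, e₈, e₉, e₁₁}
⟦painter⟧ = {e₁, e₃, e₄, e₆, e₇, e₉, e₁₀, e₁₂}
… ∩ ⟦right of e₇⟧ = {e₁, e₃, e₄, e₆, e₇, e₉, e₁₀, e₁₂} ∩ {e₁, e₃, e₄, e₆, e₇, e₈, e₉, e₁₀, e₁₁, e₁₂} = {e₁, e₃, e₄, e₆, e₇, e₉, e₁₀, e₁₂}
… ∩ ⟦e₇ heard⟧ = {e₁, e₃, e₄, e₆, e₇, e₉, e₁₀, e₁₂} ∩ {e₂, e₃, e₆, e₇, e₈, e₉, e₁₁} = {e₃, e₆, e₇, e₉}
… ∩ ⟦large⟧ = {e₃, e₆, e₇, e₉} ∩ {e₁, e₃, e₄, e₅, e₆, e₇, e₈, e₉} = {e₃, e₆, e₇, e₉}
⟦large painter right of e₇ e₇ heard⟧ = {e₃, e₆, e₇, e₉}; e₆ ∈ this set.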